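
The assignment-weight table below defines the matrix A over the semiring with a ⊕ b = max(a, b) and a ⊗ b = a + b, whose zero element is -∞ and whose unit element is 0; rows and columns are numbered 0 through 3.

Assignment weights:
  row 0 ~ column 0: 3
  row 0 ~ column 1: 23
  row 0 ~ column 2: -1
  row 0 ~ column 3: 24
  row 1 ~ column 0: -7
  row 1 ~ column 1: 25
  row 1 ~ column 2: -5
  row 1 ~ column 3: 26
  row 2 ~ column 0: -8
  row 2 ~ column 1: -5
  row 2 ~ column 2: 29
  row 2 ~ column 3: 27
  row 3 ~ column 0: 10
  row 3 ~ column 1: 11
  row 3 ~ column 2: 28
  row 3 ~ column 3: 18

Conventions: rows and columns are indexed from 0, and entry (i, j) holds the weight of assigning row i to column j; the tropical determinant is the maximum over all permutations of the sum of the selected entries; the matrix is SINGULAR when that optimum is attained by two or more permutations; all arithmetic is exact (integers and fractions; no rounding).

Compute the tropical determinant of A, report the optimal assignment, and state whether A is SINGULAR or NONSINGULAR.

σ = (0, 1, 2, 3): 3 + 25 + 29 + 18 = 75
σ = (0, 1, 3, 2): 3 + 25 + 27 + 28 = 83
σ = (0, 2, 1, 3): 3 + (-5) + (-5) + 18 = 11
σ = (0, 2, 3, 1): 3 + (-5) + 27 + 11 = 36
σ = (0, 3, 1, 2): 3 + 26 + (-5) + 28 = 52
σ = (0, 3, 2, 1): 3 + 26 + 29 + 11 = 69
σ = (1, 0, 2, 3): 23 + (-7) + 29 + 18 = 63
σ = (1, 0, 3, 2): 23 + (-7) + 27 + 28 = 71
σ = (1, 2, 0, 3): 23 + (-5) + (-8) + 18 = 28
σ = (1, 2, 3, 0): 23 + (-5) + 27 + 10 = 55
σ = (1, 3, 0, 2): 23 + 26 + (-8) + 28 = 69
σ = (1, 3, 2, 0): 23 + 26 + 29 + 10 = 88
σ = (2, 0, 1, 3): (-1) + (-7) + (-5) + 18 = 5
σ = (2, 0, 3, 1): (-1) + (-7) + 27 + 11 = 30
σ = (2, 1, 0, 3): (-1) + 25 + (-8) + 18 = 34
σ = (2, 1, 3, 0): (-1) + 25 + 27 + 10 = 61
σ = (2, 3, 0, 1): (-1) + 26 + (-8) + 11 = 28
σ = (2, 3, 1, 0): (-1) + 26 + (-5) + 10 = 30
σ = (3, 0, 1, 2): 24 + (-7) + (-5) + 28 = 40
σ = (3, 0, 2, 1): 24 + (-7) + 29 + 11 = 57
σ = (3, 1, 0, 2): 24 + 25 + (-8) + 28 = 69
σ = (3, 1, 2, 0): 24 + 25 + 29 + 10 = 88
σ = (3, 2, 0, 1): 24 + (-5) + (-8) + 11 = 22
σ = (3, 2, 1, 0): 24 + (-5) + (-5) + 10 = 24
Optimal value attained by: σ = (1, 3, 2, 0).
Answer: det⊕(A) = 88; verdict: SINGULAR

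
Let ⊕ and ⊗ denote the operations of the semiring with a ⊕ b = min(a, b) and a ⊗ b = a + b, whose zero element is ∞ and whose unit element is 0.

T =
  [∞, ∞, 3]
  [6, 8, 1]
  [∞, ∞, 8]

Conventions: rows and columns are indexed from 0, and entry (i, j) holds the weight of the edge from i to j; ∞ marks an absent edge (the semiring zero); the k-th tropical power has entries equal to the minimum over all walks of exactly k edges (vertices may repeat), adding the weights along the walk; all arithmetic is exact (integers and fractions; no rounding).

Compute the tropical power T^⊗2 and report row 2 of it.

T^⊗2:
  [∞, ∞, 11]
  [14, 16, 9]
  [∞, ∞, 16]
Answer: row 2 of T^⊗2 = [∞, ∞, 16]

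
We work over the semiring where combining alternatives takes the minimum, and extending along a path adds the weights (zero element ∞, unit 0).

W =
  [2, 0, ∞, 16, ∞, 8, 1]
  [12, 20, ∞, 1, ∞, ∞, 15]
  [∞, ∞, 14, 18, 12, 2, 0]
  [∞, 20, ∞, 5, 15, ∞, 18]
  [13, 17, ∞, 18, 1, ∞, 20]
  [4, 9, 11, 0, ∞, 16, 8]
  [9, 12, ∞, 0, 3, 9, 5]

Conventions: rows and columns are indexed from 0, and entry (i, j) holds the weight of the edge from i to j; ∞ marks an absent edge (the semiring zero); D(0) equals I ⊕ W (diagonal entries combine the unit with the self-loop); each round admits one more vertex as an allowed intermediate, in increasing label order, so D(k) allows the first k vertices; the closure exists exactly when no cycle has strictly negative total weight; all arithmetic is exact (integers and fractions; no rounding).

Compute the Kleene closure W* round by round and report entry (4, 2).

D(0):
  [0, 0, ∞, 16, ∞, 8, 1]
  [12, 0, ∞, 1, ∞, ∞, 15]
  [∞, ∞, 0, 18, 12, 2, 0]
  [∞, 20, ∞, 0, 15, ∞, 18]
  [13, 17, ∞, 18, 0, ∞, 20]
  [4, 9, 11, 0, ∞, 0, 8]
  [9, 12, ∞, 0, 3, 9, 0]
D(1):
  [0, 0, ∞, 16, ∞, 8, 1]
  [12, 0, ∞, 1, ∞, 20, 13]
  [∞, ∞, 0, 18, 12, 2, 0]
  [∞, 20, ∞, 0, 15, ∞, 18]
  [13, 13, ∞, 18, 0, 21, 14]
  [4, 4, 11, 0, ∞, 0, 5]
  [9, 9, ∞, 0, 3, 9, 0]
D(2):
  [0, 0, ∞, 1, ∞, 8, 1]
  [12, 0, ∞, 1, ∞, 20, 13]
  [∞, ∞, 0, 18, 12, 2, 0]
  [32, 20, ∞, 0, 15, 40, 18]
  [13, 13, ∞, 14, 0, 21, 14]
  [4, 4, 11, 0, ∞, 0, 5]
  [9, 9, ∞, 0, 3, 9, 0]
D(3):
  [0, 0, ∞, 1, ∞, 8, 1]
  [12, 0, ∞, 1, ∞, 20, 13]
  [∞, ∞, 0, 18, 12, 2, 0]
  [32, 20, ∞, 0, 15, 40, 18]
  [13, 13, ∞, 14, 0, 21, 14]
  [4, 4, 11, 0, 23, 0, 5]
  [9, 9, ∞, 0, 3, 9, 0]
D(4):
  [0, 0, ∞, 1, 16, 8, 1]
  [12, 0, ∞, 1, 16, 20, 13]
  [50, 38, 0, 18, 12, 2, 0]
  [32, 20, ∞, 0, 15, 40, 18]
  [13, 13, ∞, 14, 0, 21, 14]
  [4, 4, 11, 0, 15, 0, 5]
  [9, 9, ∞, 0, 3, 9, 0]
D(5):
  [0, 0, ∞, 1, 16, 8, 1]
  [12, 0, ∞, 1, 16, 20, 13]
  [25, 25, 0, 18, 12, 2, 0]
  [28, 20, ∞, 0, 15, 36, 18]
  [13, 13, ∞, 14, 0, 21, 14]
  [4, 4, 11, 0, 15, 0, 5]
  [9, 9, ∞, 0, 3, 9, 0]
D(6):
  [0, 0, 19, 1, 16, 8, 1]
  [12, 0, 31, 1, 16, 20, 13]
  [6, 6, 0, 2, 12, 2, 0]
  [28, 20, 47, 0, 15, 36, 18]
  [13, 13, 32, 14, 0, 21, 14]
  [4, 4, 11, 0, 15, 0, 5]
  [9, 9, 20, 0, 3, 9, 0]
D(7):
  [0, 0, 19, 1, 4, 8, 1]
  [12, 0, 31, 1, 16, 20, 13]
  [6, 6, 0, 0, 3, 2, 0]
  [27, 20, 38, 0, 15, 27, 18]
  [13, 13, 32, 14, 0, 21, 14]
  [4, 4, 11, 0, 8, 0, 5]
  [9, 9, 20, 0, 3, 9, 0]
Answer: W*[4][2] = 32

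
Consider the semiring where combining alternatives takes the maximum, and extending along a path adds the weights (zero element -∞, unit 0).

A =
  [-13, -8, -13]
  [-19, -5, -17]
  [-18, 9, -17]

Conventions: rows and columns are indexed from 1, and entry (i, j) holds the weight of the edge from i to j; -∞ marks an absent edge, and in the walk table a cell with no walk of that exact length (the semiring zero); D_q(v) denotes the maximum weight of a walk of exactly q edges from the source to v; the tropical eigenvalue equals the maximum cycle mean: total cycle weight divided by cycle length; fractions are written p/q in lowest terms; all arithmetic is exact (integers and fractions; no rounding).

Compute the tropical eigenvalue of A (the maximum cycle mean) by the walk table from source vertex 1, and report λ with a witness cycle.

q=0: [0, -∞, -∞]
q=1: [-13, -8, -13]
q=2: [-26, -4, -25]
q=3: [-23, -9, -21]
Optimal cycle mean attained by: cycle 2->3->2, total (-17) + 9, length 2.
Answer: λ = -4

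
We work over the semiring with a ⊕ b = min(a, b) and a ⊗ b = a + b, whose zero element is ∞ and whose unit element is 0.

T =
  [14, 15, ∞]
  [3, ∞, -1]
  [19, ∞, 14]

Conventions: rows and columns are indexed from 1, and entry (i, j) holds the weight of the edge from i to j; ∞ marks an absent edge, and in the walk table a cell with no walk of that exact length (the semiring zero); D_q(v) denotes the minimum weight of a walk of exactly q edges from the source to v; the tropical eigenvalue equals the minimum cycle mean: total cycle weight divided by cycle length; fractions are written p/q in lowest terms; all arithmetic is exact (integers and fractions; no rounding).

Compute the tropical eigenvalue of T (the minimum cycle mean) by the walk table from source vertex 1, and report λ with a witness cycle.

q=0: [0, ∞, ∞]
q=1: [14, 15, ∞]
q=2: [18, 29, 14]
q=3: [32, 33, 28]
Optimal cycle mean attained by: cycle 1->2->1, total 15 + 3, length 2.
Answer: λ = 9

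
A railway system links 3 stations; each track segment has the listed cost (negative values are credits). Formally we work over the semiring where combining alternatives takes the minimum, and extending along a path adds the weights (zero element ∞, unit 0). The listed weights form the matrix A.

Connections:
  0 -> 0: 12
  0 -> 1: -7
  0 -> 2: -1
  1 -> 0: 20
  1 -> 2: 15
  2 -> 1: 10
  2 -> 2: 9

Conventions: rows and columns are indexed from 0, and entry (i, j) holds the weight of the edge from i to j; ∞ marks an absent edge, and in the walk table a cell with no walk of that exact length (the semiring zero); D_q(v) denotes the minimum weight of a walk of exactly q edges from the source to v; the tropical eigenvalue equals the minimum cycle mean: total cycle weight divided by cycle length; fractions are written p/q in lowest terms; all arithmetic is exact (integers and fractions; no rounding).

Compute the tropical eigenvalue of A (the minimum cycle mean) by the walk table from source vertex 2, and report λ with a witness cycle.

q=0: [∞, ∞, 0]
q=1: [∞, 10, 9]
q=2: [30, 19, 18]
q=3: [39, 23, 27]
Optimal cycle mean attained by: cycle 0->1->0, total (-7) + 20, length 2.
Answer: λ = 13/2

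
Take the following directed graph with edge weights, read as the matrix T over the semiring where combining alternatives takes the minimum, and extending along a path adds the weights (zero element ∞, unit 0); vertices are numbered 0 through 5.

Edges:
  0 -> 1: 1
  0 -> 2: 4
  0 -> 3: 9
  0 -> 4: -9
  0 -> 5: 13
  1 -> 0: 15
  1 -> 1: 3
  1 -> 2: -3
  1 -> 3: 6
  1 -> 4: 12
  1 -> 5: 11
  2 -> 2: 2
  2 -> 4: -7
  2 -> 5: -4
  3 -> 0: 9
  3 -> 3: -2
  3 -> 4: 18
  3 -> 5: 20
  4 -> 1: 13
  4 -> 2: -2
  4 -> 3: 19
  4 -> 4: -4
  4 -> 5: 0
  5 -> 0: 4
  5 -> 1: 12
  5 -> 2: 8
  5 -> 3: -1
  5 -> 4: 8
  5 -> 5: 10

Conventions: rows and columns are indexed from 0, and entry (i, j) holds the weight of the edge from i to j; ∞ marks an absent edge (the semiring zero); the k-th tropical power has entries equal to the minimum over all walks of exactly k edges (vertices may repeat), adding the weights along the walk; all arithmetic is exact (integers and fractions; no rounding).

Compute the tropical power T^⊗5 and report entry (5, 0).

T^⊗2:
  [16, 4, -11, 7, -13, -9]
  [15, 6, -1, 4, -10, -7]
  [0, 6, -9, -5, -11, -7]
  [7, 10, 13, -4, 0, 18]
  [4, 9, -6, -1, -9, -6]
  [8, 5, 6, -3, -5, 4]
T^⊗3:
  [-5, 0, -15, -10, -18, -15]
  [-3, 3, -12, -8, -14, -10]
  [-3, 1, -13, -8, -16, -13]
  [5, 8, -2, -6, -4, 0]
  [-2, 4, -11, -7, -13, -10]
  [6, 8, -7, -5, -9, -5]
T^⊗4:
  [-11, -5, -20, -16, -22, -19]
  [-6, -2, -16, -11, -19, -16]
  [-9, -3, -18, -14, -20, -17]
  [3, 6, -6, -8, -9, -6]
  [-6, -1, -15, -11, -18, -15]
  [-1, 4, -11, -7, -14, -11]
T^⊗5:
  [-15, -10, -24, -20, -27, -24]
  [-12, -6, -21, -17, -23, -20]
  [-13, -8, -22, -18, -25, -22]
  [-2, 4, -11, -10, -13, -10]
  [-11, -5, -20, -16, -22, -19]
  [-7, -1, -16, -12, -18, -15]
Key observation: the optimum is the walk 5->0->4->2->5->0, with weight 4 + (-9) + (-2) + (-4) + 4 = -7.
Optimal value attained by: walk 5->0->4->2->5->0.
Answer: (T^⊗5)[5][0] = -7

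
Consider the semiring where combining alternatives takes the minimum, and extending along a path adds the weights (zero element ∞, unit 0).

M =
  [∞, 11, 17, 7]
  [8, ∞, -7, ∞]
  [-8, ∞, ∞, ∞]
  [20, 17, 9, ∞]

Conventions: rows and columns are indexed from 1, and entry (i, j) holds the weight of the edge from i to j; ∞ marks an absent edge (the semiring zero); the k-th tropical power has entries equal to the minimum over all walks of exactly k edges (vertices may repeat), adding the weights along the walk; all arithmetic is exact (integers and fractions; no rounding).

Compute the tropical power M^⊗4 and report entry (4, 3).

M^⊗2:
  [9, 24, 4, ∞]
  [-15, 19, 25, 15]
  [∞, 3, 9, -1]
  [1, 31, 10, 27]
M^⊗3:
  [-4, 20, 17, 16]
  [17, -4, 2, -8]
  [1, 16, -4, ∞]
  [2, 12, 18, 8]
M^⊗4:
  [9, 7, 13, 3]
  [-6, 9, -11, 24]
  [-12, 12, 9, 8]
  [10, 13, 5, 9]
Key observation: the optimum is the walk 4->3->1->2->3, with weight 9 + (-8) + 11 + (-7) = 5.
Optimal value attained by: walk 4->3->1->2->3.
Answer: (M^⊗4)[4][3] = 5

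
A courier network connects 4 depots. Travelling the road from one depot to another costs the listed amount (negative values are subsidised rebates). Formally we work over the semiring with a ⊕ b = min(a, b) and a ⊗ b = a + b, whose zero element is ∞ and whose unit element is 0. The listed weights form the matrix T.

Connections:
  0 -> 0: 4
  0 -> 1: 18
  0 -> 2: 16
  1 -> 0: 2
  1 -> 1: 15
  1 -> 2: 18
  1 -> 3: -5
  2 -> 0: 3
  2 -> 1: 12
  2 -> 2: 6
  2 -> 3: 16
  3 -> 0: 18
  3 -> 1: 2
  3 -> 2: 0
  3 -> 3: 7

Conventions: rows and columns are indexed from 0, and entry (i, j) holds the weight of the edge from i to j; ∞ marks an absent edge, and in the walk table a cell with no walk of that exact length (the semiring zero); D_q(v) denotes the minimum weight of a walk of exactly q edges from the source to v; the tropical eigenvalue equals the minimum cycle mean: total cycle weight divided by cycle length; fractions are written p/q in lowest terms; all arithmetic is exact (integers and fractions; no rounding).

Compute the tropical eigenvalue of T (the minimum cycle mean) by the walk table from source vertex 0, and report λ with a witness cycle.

q=0: [0, ∞, ∞, ∞]
q=1: [4, 18, 16, ∞]
q=2: [8, 22, 20, 13]
q=3: [12, 15, 13, 17]
q=4: [16, 19, 17, 10]
Optimal cycle mean attained by: cycle 1->3->1, total (-5) + 2, length 2.
Answer: λ = -3/2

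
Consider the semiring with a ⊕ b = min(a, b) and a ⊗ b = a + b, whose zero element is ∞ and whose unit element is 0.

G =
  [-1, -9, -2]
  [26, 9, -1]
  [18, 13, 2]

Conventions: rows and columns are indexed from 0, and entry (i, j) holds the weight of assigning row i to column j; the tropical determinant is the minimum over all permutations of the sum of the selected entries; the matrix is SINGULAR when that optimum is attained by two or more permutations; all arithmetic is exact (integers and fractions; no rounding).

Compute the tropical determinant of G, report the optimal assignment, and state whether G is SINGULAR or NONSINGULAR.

σ = (0, 1, 2): (-1) + 9 + 2 = 10
σ = (0, 2, 1): (-1) + (-1) + 13 = 11
σ = (1, 0, 2): (-9) + 26 + 2 = 19
σ = (1, 2, 0): (-9) + (-1) + 18 = 8
σ = (2, 0, 1): (-2) + 26 + 13 = 37
σ = (2, 1, 0): (-2) + 9 + 18 = 25
Optimal value attained by: σ = (1, 2, 0).
Answer: det⊕(G) = 8; verdict: NONSINGULAR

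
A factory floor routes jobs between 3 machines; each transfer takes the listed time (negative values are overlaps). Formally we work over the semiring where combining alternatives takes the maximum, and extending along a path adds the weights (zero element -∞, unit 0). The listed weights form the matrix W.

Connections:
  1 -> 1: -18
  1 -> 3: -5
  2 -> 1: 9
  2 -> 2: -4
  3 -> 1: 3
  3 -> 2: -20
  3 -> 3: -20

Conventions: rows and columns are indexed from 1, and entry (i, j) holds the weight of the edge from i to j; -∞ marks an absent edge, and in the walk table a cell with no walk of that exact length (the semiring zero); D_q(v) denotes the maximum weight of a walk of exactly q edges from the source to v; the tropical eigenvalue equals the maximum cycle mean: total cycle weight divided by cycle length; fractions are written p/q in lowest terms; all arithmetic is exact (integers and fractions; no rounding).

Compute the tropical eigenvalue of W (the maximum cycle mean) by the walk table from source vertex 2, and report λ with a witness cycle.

q=0: [-∞, 0, -∞]
q=1: [9, -4, -∞]
q=2: [5, -8, 4]
q=3: [7, -12, 0]
Optimal cycle mean attained by: cycle 1->3->1, total (-5) + 3, length 2.
Answer: λ = -1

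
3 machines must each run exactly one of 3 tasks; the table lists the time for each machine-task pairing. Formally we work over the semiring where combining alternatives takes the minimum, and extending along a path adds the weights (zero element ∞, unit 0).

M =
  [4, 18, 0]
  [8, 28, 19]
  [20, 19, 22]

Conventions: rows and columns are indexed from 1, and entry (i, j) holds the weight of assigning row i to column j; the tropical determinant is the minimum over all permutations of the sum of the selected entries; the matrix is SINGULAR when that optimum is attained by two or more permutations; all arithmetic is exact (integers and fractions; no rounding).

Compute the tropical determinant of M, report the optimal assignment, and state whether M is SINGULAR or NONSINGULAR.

σ = (1, 2, 3): 4 + 28 + 22 = 54
σ = (1, 3, 2): 4 + 19 + 19 = 42
σ = (2, 1, 3): 18 + 8 + 22 = 48
σ = (2, 3, 1): 18 + 19 + 20 = 57
σ = (3, 1, 2): 0 + 8 + 19 = 27
σ = (3, 2, 1): 0 + 28 + 20 = 48
Optimal value attained by: σ = (3, 1, 2).
Answer: det⊕(M) = 27; verdict: NONSINGULAR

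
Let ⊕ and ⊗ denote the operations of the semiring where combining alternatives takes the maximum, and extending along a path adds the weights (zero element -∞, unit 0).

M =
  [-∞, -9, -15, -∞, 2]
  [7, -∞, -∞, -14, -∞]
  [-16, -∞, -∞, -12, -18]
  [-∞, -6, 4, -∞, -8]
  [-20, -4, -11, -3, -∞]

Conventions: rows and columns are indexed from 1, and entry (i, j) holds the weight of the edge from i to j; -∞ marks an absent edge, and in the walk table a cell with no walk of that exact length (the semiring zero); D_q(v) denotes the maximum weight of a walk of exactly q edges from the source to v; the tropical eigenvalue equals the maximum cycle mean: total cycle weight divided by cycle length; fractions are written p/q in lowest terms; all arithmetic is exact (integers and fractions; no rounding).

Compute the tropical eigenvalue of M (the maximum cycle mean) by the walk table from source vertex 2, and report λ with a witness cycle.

q=0: [-∞, 0, -∞, -∞, -∞]
q=1: [7, -∞, -∞, -14, -∞]
q=2: [-∞, -2, -8, -∞, 9]
q=3: [5, 5, -2, 6, -26]
q=4: [12, 0, 10, -9, 7]
q=5: [7, 3, -3, 4, 14]
Optimal cycle mean attained by: cycle 1->5->2->1, total 2 + (-4) + 7, length 3.
Answer: λ = 5/3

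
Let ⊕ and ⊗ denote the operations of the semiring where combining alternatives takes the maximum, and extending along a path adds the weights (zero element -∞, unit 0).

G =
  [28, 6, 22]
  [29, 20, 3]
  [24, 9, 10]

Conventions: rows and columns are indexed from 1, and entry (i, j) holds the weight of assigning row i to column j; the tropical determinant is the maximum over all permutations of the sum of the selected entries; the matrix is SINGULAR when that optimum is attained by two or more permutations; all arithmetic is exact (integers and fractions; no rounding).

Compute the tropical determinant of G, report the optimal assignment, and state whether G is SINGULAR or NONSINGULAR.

σ = (1, 2, 3): 28 + 20 + 10 = 58
σ = (1, 3, 2): 28 + 3 + 9 = 40
σ = (2, 1, 3): 6 + 29 + 10 = 45
σ = (2, 3, 1): 6 + 3 + 24 = 33
σ = (3, 1, 2): 22 + 29 + 9 = 60
σ = (3, 2, 1): 22 + 20 + 24 = 66
Optimal value attained by: σ = (3, 2, 1).
Answer: det⊕(G) = 66; verdict: NONSINGULAR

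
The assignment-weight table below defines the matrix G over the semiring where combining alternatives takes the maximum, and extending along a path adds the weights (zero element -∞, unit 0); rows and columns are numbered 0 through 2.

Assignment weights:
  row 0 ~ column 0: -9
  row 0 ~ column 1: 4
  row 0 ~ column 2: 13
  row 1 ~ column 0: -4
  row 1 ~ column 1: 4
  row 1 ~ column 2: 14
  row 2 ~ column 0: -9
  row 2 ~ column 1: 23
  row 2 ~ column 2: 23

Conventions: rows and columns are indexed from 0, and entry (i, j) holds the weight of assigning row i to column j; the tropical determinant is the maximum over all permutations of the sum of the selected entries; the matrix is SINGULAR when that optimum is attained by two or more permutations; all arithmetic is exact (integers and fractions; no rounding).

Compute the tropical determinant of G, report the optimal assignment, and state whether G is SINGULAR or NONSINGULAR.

σ = (0, 1, 2): (-9) + 4 + 23 = 18
σ = (0, 2, 1): (-9) + 14 + 23 = 28
σ = (1, 0, 2): 4 + (-4) + 23 = 23
σ = (1, 2, 0): 4 + 14 + (-9) = 9
σ = (2, 0, 1): 13 + (-4) + 23 = 32
σ = (2, 1, 0): 13 + 4 + (-9) = 8
Optimal value attained by: σ = (2, 0, 1).
Answer: det⊕(G) = 32; verdict: NONSINGULAR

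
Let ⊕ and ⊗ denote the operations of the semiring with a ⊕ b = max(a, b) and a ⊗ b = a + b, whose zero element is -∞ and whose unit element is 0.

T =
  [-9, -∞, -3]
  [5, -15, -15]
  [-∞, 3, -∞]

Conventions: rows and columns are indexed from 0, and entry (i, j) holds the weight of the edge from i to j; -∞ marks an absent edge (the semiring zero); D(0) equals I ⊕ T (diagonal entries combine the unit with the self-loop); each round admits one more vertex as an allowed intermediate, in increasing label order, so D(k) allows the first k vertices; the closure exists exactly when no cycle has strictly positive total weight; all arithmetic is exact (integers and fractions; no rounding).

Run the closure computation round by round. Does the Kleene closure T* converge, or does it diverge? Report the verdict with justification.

D(0):
  [0, -∞, -3]
  [5, 0, -15]
  [-∞, 3, 0]
D(1):
  [0, -∞, -3]
  [5, 0, 2]
  [-∞, 3, 0]
Detection: at round 2, diagonal entry (2, 2) turns strictly positive.
Key observation: the cycle 2->1->0->2 has total weight 3 + 5 + (-3), which is strictly positive.
Answer: DIVERGES — positive cycle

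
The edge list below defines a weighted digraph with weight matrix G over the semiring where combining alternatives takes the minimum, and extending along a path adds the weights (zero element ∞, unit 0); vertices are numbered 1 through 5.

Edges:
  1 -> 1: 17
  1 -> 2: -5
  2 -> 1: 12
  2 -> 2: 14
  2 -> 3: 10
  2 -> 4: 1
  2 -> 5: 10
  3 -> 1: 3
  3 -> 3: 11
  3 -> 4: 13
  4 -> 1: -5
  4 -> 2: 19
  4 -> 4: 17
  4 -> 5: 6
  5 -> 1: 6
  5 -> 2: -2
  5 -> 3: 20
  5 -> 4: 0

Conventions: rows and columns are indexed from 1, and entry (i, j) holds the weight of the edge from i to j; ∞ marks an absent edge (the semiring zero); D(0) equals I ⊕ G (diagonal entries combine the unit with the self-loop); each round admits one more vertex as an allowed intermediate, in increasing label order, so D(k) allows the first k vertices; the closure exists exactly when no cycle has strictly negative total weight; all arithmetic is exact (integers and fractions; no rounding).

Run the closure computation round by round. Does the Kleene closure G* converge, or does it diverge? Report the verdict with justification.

D(0):
  [0, -5, ∞, ∞, ∞]
  [12, 0, 10, 1, 10]
  [3, ∞, 0, 13, ∞]
  [-5, 19, ∞, 0, 6]
  [6, -2, 20, 0, 0]
D(1):
  [0, -5, ∞, ∞, ∞]
  [12, 0, 10, 1, 10]
  [3, -2, 0, 13, ∞]
  [-5, -10, ∞, 0, 6]
  [6, -2, 20, 0, 0]
Detection: at round 2, diagonal entry (4, 4) turns strictly negative.
Key observation: the cycle 4->1->2->4 has total weight (-5) + (-5) + 1, which is strictly negative.
Answer: DIVERGES — negative cycle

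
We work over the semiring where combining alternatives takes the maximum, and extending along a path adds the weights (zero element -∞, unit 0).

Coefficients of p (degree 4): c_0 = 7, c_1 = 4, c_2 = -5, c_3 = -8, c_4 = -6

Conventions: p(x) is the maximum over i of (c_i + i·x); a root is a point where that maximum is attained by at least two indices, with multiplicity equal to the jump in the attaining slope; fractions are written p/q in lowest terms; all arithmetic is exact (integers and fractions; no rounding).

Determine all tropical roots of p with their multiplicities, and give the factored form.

hull edge (i=0, c=7) to (i=1, c=4): slope -3, span 1
hull edge (i=1, c=4) to (i=4, c=-6): slope -10/3, span 3
Factored form: p(x) = -6 ⊗ (x ⊕ 3) ⊗ (x ⊕ 10/3) ⊗ (x ⊕ 10/3) ⊗ (x ⊕ 10/3)
Answer: roots = 3 (mult 1), 10/3 (mult 3)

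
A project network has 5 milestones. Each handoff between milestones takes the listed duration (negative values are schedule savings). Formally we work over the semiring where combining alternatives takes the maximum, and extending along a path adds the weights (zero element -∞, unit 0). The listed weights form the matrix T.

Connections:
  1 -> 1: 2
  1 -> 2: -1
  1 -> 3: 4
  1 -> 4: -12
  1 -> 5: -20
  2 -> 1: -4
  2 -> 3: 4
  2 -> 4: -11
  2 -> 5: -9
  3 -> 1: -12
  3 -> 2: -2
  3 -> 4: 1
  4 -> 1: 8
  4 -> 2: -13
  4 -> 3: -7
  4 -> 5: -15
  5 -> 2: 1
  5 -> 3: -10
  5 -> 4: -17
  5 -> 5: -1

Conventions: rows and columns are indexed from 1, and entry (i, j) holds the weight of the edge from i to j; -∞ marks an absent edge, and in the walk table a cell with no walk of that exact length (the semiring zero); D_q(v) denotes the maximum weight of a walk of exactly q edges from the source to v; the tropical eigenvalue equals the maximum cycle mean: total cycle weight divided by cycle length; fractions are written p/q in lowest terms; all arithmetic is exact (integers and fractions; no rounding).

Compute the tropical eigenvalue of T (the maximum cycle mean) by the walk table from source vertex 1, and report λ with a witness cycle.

q=0: [0, -∞, -∞, -∞, -∞]
q=1: [2, -1, 4, -12, -20]
q=2: [4, 2, 6, 5, -10]
q=3: [13, 4, 8, 7, -7]
q=4: [15, 12, 17, 9, -5]
q=5: [17, 15, 19, 18, 3]
Optimal cycle mean attained by: cycle 1->3->4->1, total 4 + 1 + 8, length 3.
Answer: λ = 13/3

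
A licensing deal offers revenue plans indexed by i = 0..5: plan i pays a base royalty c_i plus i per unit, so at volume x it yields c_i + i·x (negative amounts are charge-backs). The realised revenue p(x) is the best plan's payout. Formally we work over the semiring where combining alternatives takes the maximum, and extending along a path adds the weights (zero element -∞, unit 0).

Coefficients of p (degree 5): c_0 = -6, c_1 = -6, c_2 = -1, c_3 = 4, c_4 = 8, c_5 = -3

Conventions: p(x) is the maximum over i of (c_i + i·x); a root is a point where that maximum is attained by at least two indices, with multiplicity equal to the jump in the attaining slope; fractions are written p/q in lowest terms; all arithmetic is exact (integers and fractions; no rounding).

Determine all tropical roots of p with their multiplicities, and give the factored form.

hull edge (i=0, c=-6) to (i=4, c=8): slope 7/2, span 4
hull edge (i=4, c=8) to (i=5, c=-3): slope -11, span 1
Factored form: p(x) = -3 ⊗ (x ⊕ (-7/2)) ⊗ (x ⊕ (-7/2)) ⊗ (x ⊕ (-7/2)) ⊗ (x ⊕ (-7/2)) ⊗ (x ⊕ 11)
Answer: roots = -7/2 (mult 4), 11 (mult 1)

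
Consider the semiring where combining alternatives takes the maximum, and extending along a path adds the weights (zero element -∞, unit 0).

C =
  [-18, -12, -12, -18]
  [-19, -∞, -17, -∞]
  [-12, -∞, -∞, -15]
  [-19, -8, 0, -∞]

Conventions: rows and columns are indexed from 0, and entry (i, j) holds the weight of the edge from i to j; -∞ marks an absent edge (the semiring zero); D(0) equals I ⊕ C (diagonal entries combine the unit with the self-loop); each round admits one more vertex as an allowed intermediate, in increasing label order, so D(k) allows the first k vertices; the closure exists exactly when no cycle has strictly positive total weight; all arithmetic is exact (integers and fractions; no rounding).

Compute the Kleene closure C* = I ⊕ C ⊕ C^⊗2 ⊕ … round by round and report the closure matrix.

D(0):
  [0, -12, -12, -18]
  [-19, 0, -17, -∞]
  [-12, -∞, 0, -15]
  [-19, -8, 0, 0]
D(1):
  [0, -12, -12, -18]
  [-19, 0, -17, -37]
  [-12, -24, 0, -15]
  [-19, -8, 0, 0]
D(2):
  [0, -12, -12, -18]
  [-19, 0, -17, -37]
  [-12, -24, 0, -15]
  [-19, -8, 0, 0]
D(3):
  [0, -12, -12, -18]
  [-19, 0, -17, -32]
  [-12, -24, 0, -15]
  [-12, -8, 0, 0]
D(4):
  [0, -12, -12, -18]
  [-19, 0, -17, -32]
  [-12, -23, 0, -15]
  [-12, -8, 0, 0]
Answer: C* = [[0, -12, -12, -18], [-19, 0, -17, -32], [-12, -23, 0, -15], [-12, -8, 0, 0]]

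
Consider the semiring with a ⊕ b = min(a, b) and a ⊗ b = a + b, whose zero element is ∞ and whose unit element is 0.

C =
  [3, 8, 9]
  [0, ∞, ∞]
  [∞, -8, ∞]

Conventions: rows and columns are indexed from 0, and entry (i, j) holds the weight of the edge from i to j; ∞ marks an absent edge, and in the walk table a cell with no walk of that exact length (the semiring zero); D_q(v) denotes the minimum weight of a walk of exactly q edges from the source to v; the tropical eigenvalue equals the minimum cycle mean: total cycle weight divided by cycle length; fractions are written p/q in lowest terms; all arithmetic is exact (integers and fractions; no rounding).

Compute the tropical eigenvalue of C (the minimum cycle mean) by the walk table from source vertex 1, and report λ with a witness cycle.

q=0: [∞, 0, ∞]
q=1: [0, ∞, ∞]
q=2: [3, 8, 9]
q=3: [6, 1, 12]
Optimal cycle mean attained by: cycle 0->2->1->0, total 9 + (-8) + 0, length 3.
Answer: λ = 1/3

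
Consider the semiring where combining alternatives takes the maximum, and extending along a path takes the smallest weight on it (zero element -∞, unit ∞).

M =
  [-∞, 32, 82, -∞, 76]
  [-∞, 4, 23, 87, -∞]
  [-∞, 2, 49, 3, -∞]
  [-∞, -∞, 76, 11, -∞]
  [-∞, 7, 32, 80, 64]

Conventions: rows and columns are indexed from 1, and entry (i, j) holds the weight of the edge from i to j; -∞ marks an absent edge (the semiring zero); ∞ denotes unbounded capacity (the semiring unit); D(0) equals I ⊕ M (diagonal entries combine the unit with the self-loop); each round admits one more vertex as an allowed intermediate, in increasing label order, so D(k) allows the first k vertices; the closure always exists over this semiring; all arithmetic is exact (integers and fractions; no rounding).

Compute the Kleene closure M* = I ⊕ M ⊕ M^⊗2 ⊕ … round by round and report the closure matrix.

D(0):
  [∞, 32, 82, -∞, 76]
  [-∞, ∞, 23, 87, -∞]
  [-∞, 2, ∞, 3, -∞]
  [-∞, -∞, 76, ∞, -∞]
  [-∞, 7, 32, 80, ∞]
D(1):
  [∞, 32, 82, -∞, 76]
  [-∞, ∞, 23, 87, -∞]
  [-∞, 2, ∞, 3, -∞]
  [-∞, -∞, 76, ∞, -∞]
  [-∞, 7, 32, 80, ∞]
D(2):
  [∞, 32, 82, 32, 76]
  [-∞, ∞, 23, 87, -∞]
  [-∞, 2, ∞, 3, -∞]
  [-∞, -∞, 76, ∞, -∞]
  [-∞, 7, 32, 80, ∞]
D(3):
  [∞, 32, 82, 32, 76]
  [-∞, ∞, 23, 87, -∞]
  [-∞, 2, ∞, 3, -∞]
  [-∞, 2, 76, ∞, -∞]
  [-∞, 7, 32, 80, ∞]
D(4):
  [∞, 32, 82, 32, 76]
  [-∞, ∞, 76, 87, -∞]
  [-∞, 2, ∞, 3, -∞]
  [-∞, 2, 76, ∞, -∞]
  [-∞, 7, 76, 80, ∞]
D(5):
  [∞, 32, 82, 76, 76]
  [-∞, ∞, 76, 87, -∞]
  [-∞, 2, ∞, 3, -∞]
  [-∞, 2, 76, ∞, -∞]
  [-∞, 7, 76, 80, ∞]
Answer: M* = [[∞, 32, 82, 76, 76], [-∞, ∞, 76, 87, -∞], [-∞, 2, ∞, 3, -∞], [-∞, 2, 76, ∞, -∞], [-∞, 7, 76, 80, ∞]]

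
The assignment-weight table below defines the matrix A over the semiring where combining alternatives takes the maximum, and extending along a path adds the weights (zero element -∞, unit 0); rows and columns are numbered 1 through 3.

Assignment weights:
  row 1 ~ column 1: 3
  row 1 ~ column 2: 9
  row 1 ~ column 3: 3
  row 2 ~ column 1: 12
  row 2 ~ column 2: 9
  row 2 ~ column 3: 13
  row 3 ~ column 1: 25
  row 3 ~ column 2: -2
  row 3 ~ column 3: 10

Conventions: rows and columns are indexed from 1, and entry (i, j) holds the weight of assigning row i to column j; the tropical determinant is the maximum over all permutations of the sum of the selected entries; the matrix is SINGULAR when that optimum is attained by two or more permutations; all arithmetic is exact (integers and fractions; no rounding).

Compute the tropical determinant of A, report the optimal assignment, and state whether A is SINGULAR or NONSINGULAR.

σ = (1, 2, 3): 3 + 9 + 10 = 22
σ = (1, 3, 2): 3 + 13 + (-2) = 14
σ = (2, 1, 3): 9 + 12 + 10 = 31
σ = (2, 3, 1): 9 + 13 + 25 = 47
σ = (3, 1, 2): 3 + 12 + (-2) = 13
σ = (3, 2, 1): 3 + 9 + 25 = 37
Optimal value attained by: σ = (2, 3, 1).
Answer: det⊕(A) = 47; verdict: NONSINGULAR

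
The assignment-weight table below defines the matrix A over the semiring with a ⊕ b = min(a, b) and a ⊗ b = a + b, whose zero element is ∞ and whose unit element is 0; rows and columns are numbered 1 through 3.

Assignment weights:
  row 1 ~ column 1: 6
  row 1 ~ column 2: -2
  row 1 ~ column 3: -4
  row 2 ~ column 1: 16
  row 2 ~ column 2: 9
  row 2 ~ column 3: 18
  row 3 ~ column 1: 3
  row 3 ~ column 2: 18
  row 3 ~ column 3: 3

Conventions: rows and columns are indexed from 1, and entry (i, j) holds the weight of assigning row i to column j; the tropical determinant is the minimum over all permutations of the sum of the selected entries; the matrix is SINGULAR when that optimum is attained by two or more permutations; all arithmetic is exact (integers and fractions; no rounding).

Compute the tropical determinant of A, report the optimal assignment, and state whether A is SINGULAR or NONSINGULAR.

σ = (1, 2, 3): 6 + 9 + 3 = 18
σ = (1, 3, 2): 6 + 18 + 18 = 42
σ = (2, 1, 3): (-2) + 16 + 3 = 17
σ = (2, 3, 1): (-2) + 18 + 3 = 19
σ = (3, 1, 2): (-4) + 16 + 18 = 30
σ = (3, 2, 1): (-4) + 9 + 3 = 8
Optimal value attained by: σ = (3, 2, 1).
Answer: det⊕(A) = 8; verdict: NONSINGULAR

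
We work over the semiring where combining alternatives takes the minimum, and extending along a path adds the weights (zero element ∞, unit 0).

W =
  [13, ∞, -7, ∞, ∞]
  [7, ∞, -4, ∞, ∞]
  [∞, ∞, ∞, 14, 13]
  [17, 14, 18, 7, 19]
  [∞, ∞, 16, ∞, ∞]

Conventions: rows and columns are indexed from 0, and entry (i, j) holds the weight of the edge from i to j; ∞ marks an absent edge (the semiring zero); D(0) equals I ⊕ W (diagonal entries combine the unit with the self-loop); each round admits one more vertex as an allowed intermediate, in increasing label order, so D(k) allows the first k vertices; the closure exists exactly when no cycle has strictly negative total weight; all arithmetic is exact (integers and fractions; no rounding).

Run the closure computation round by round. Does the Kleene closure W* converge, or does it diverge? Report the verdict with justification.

D(0):
  [0, ∞, -7, ∞, ∞]
  [7, 0, -4, ∞, ∞]
  [∞, ∞, 0, 14, 13]
  [17, 14, 18, 0, 19]
  [∞, ∞, 16, ∞, 0]
D(1):
  [0, ∞, -7, ∞, ∞]
  [7, 0, -4, ∞, ∞]
  [∞, ∞, 0, 14, 13]
  [17, 14, 10, 0, 19]
  [∞, ∞, 16, ∞, 0]
D(2):
  [0, ∞, -7, ∞, ∞]
  [7, 0, -4, ∞, ∞]
  [∞, ∞, 0, 14, 13]
  [17, 14, 10, 0, 19]
  [∞, ∞, 16, ∞, 0]
D(3):
  [0, ∞, -7, 7, 6]
  [7, 0, -4, 10, 9]
  [∞, ∞, 0, 14, 13]
  [17, 14, 10, 0, 19]
  [∞, ∞, 16, 30, 0]
D(4):
  [0, 21, -7, 7, 6]
  [7, 0, -4, 10, 9]
  [31, 28, 0, 14, 13]
  [17, 14, 10, 0, 19]
  [47, 44, 16, 30, 0]
D(5):
  [0, 21, -7, 7, 6]
  [7, 0, -4, 10, 9]
  [31, 28, 0, 14, 13]
  [17, 14, 10, 0, 19]
  [47, 44, 16, 30, 0]
Key observation: every diagonal entry stays at the unit through all rounds, so no improving cycle exists.
Answer: CONVERGES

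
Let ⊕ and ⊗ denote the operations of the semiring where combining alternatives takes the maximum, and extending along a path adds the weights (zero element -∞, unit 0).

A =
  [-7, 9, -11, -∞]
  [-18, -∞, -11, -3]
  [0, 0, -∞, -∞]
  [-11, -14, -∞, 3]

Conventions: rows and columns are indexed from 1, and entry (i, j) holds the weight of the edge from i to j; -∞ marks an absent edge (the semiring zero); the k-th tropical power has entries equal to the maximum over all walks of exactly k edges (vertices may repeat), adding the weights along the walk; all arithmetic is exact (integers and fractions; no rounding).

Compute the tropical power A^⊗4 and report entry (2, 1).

A^⊗2:
  [-9, 2, -2, 6]
  [-11, -9, -29, 0]
  [-7, 9, -11, -3]
  [-8, -2, -22, 6]
A^⊗3:
  [-2, 0, -9, 9]
  [-11, -2, -20, 3]
  [-9, 2, -2, 6]
  [-5, 1, -13, 9]
A^⊗4:
  [-2, 7, -11, 12]
  [-8, -2, -13, 6]
  [-2, 0, -9, 9]
  [-2, 4, -10, 12]
Key observation: the optimum is the walk 2->4->4->4->1, with weight (-3) + 3 + 3 + (-11) = -8.
Optimal value attained by: walk 2->4->4->4->1.
Answer: (A^⊗4)[2][1] = -8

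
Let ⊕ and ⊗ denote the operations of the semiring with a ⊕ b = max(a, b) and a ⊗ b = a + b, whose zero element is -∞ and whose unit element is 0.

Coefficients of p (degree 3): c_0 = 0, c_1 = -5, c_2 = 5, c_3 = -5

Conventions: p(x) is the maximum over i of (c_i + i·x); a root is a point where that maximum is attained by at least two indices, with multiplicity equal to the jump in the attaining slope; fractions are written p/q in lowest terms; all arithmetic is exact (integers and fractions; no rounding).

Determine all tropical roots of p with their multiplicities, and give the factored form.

hull edge (i=0, c=0) to (i=2, c=5): slope 5/2, span 2
hull edge (i=2, c=5) to (i=3, c=-5): slope -10, span 1
Factored form: p(x) = -5 ⊗ (x ⊕ (-5/2)) ⊗ (x ⊕ (-5/2)) ⊗ (x ⊕ 10)
Answer: roots = -5/2 (mult 2), 10 (mult 1)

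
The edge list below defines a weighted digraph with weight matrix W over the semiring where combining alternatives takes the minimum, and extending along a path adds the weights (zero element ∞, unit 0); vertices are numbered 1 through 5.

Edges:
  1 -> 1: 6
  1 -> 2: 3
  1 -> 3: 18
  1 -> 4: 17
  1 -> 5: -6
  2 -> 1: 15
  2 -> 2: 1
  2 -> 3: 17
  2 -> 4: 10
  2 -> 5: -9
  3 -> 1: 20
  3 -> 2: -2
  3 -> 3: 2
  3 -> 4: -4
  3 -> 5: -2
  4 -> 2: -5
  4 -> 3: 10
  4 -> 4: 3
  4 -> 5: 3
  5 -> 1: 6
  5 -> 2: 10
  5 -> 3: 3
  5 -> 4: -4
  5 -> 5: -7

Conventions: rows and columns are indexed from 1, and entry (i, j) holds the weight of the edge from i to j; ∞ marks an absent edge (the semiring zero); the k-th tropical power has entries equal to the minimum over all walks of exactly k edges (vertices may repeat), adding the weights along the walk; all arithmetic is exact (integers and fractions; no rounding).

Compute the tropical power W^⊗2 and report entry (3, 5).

W^⊗2:
  [0, 4, -3, -10, -13]
  [-3, 1, -6, -13, -16]
  [4, -9, 1, -6, -11]
  [9, -4, 6, -1, -14]
  [-1, -9, -4, -11, -14]
Key observation: the optimum is the walk 3->2->5, with weight (-2) + (-9) = -11.
Optimal value attained by: walk 3->2->5.
Answer: (W^⊗2)[3][5] = -11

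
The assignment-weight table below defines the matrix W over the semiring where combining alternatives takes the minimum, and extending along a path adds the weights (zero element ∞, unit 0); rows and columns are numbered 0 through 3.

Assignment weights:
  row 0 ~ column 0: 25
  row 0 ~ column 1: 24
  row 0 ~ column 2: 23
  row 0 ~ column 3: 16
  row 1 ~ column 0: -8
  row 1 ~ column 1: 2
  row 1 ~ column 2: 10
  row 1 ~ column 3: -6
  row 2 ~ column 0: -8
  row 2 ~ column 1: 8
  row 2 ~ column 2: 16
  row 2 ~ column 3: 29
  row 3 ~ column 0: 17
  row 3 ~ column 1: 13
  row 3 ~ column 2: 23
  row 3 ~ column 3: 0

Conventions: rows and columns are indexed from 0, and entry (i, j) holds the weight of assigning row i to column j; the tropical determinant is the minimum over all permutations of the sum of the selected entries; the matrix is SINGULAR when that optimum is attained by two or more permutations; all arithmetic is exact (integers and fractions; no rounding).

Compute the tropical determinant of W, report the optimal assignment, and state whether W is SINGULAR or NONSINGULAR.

σ = (0, 1, 2, 3): 25 + 2 + 16 + 0 = 43
σ = (0, 1, 3, 2): 25 + 2 + 29 + 23 = 79
σ = (0, 2, 1, 3): 25 + 10 + 8 + 0 = 43
σ = (0, 2, 3, 1): 25 + 10 + 29 + 13 = 77
σ = (0, 3, 1, 2): 25 + (-6) + 8 + 23 = 50
σ = (0, 3, 2, 1): 25 + (-6) + 16 + 13 = 48
σ = (1, 0, 2, 3): 24 + (-8) + 16 + 0 = 32
σ = (1, 0, 3, 2): 24 + (-8) + 29 + 23 = 68
σ = (1, 2, 0, 3): 24 + 10 + (-8) + 0 = 26
σ = (1, 2, 3, 0): 24 + 10 + 29 + 17 = 80
σ = (1, 3, 0, 2): 24 + (-6) + (-8) + 23 = 33
σ = (1, 3, 2, 0): 24 + (-6) + 16 + 17 = 51
σ = (2, 0, 1, 3): 23 + (-8) + 8 + 0 = 23
σ = (2, 0, 3, 1): 23 + (-8) + 29 + 13 = 57
σ = (2, 1, 0, 3): 23 + 2 + (-8) + 0 = 17
σ = (2, 1, 3, 0): 23 + 2 + 29 + 17 = 71
σ = (2, 3, 0, 1): 23 + (-6) + (-8) + 13 = 22
σ = (2, 3, 1, 0): 23 + (-6) + 8 + 17 = 42
σ = (3, 0, 1, 2): 16 + (-8) + 8 + 23 = 39
σ = (3, 0, 2, 1): 16 + (-8) + 16 + 13 = 37
σ = (3, 1, 0, 2): 16 + 2 + (-8) + 23 = 33
σ = (3, 1, 2, 0): 16 + 2 + 16 + 17 = 51
σ = (3, 2, 0, 1): 16 + 10 + (-8) + 13 = 31
σ = (3, 2, 1, 0): 16 + 10 + 8 + 17 = 51
Optimal value attained by: σ = (2, 1, 0, 3).
Answer: det⊕(W) = 17; verdict: NONSINGULAR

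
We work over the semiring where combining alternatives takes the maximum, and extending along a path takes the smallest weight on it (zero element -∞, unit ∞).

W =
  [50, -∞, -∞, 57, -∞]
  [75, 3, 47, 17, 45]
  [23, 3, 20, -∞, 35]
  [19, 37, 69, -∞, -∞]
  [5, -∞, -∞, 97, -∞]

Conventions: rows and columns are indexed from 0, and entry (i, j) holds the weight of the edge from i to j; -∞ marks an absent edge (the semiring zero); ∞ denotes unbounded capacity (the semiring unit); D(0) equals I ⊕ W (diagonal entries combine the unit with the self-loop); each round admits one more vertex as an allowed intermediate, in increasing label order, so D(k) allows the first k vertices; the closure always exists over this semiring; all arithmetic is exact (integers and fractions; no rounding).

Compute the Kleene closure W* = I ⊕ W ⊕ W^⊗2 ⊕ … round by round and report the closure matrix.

D(0):
  [∞, -∞, -∞, 57, -∞]
  [75, ∞, 47, 17, 45]
  [23, 3, ∞, -∞, 35]
  [19, 37, 69, ∞, -∞]
  [5, -∞, -∞, 97, ∞]
D(1):
  [∞, -∞, -∞, 57, -∞]
  [75, ∞, 47, 57, 45]
  [23, 3, ∞, 23, 35]
  [19, 37, 69, ∞, -∞]
  [5, -∞, -∞, 97, ∞]
D(2):
  [∞, -∞, -∞, 57, -∞]
  [75, ∞, 47, 57, 45]
  [23, 3, ∞, 23, 35]
  [37, 37, 69, ∞, 37]
  [5, -∞, -∞, 97, ∞]
D(3):
  [∞, -∞, -∞, 57, -∞]
  [75, ∞, 47, 57, 45]
  [23, 3, ∞, 23, 35]
  [37, 37, 69, ∞, 37]
  [5, -∞, -∞, 97, ∞]
D(4):
  [∞, 37, 57, 57, 37]
  [75, ∞, 57, 57, 45]
  [23, 23, ∞, 23, 35]
  [37, 37, 69, ∞, 37]
  [37, 37, 69, 97, ∞]
D(5):
  [∞, 37, 57, 57, 37]
  [75, ∞, 57, 57, 45]
  [35, 35, ∞, 35, 35]
  [37, 37, 69, ∞, 37]
  [37, 37, 69, 97, ∞]
Answer: W* = [[∞, 37, 57, 57, 37], [75, ∞, 57, 57, 45], [35, 35, ∞, 35, 35], [37, 37, 69, ∞, 37], [37, 37, 69, 97, ∞]]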